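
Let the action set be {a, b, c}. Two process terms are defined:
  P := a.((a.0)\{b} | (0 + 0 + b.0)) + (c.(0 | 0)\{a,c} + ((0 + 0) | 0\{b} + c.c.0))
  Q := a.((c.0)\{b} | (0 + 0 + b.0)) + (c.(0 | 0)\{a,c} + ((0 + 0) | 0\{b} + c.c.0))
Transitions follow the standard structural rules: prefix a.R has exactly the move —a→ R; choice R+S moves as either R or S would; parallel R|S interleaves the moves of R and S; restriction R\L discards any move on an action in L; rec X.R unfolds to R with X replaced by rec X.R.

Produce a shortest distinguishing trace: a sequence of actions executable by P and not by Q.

P's transition system — 8 states:
  s0 = a.((a.0)\{b} | (0 + 0 + b.0)) + (c.(0 | 0)\{a,c} + ((0 + 0) | 0\{b} + c.c.0)) → --a--▸ s1, --c--▸ s2, --c--▸ s3
  s1 = (a.0)\{b} | (0 + 0 + b.0) → --a--▸ s4, --b--▸ s5
  s2 = (0 | 0)\{a,c} → (no moves)
  s3 = c.0 → --c--▸ s6
  s4 = 0\{b} | (0 + 0 + b.0) → --b--▸ s7
  s5 = (a.0)\{b} | 0 → --a--▸ s7
  s6 = 0 → (no moves)
  s7 = 0\{b} | 0 → (no moves)
Q's transition system — 8 states:
  t0 = a.((c.0)\{b} | (0 + 0 + b.0)) + (c.(0 | 0)\{a,c} + ((0 + 0) | 0\{b} + c.c.0)) → --a--▸ t1, --c--▸ t2, --c--▸ t3
  t1 = (c.0)\{b} | (0 + 0 + b.0) → --b--▸ t4, --c--▸ t5
  t2 = (0 | 0)\{a,c} → (no moves)
  t3 = c.0 → --c--▸ t6
  t4 = (c.0)\{b} | 0 → --c--▸ t7
  t5 = 0\{b} | (0 + 0 + b.0) → --b--▸ t7
  t6 = 0 → (no moves)
  t7 = 0\{b} | 0 → (no moves)
Trace ⟨aa⟩ through P, begin at {s0}:
  step 1 (a): {s1}
  step 2 (a): {s4}
  — P admits the full trace.
Trace ⟨aa⟩ through Q, begin at {t0}:
  step 1 (a): {t1}
  step 2 (a): ∅  — Q cannot continue

aa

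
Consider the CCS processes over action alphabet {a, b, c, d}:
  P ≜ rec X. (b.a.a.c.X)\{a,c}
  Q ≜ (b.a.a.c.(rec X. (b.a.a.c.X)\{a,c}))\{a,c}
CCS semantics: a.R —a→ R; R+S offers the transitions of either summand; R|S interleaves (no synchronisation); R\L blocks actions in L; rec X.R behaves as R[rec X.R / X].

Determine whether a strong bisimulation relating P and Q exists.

bisimilar

P's transition system — 2 states:
  s0 = rec X. (b.a.a.c.X)\{a,c} → -b-> s1
  s1 = (a.a.c.(rec X. (b.a.a.c.X)\{a,c}))\{a,c} → deadlocked
Q's transition system — 2 states:
  t0 = (b.a.a.c.(rec X. (b.a.a.c.X)\{a,c}))\{a,c} → -b-> t1
  t1 = (a.a.c.(rec X. (b.a.a.c.X)\{a,c}))\{a,c} → deadlocked
Coarsest stable partition (strong bisimilarity classes):
  B0 = {s0, t0}
  B1 = {s1, t1}
s0 ∈ B0, t0 ∈ B0 → same block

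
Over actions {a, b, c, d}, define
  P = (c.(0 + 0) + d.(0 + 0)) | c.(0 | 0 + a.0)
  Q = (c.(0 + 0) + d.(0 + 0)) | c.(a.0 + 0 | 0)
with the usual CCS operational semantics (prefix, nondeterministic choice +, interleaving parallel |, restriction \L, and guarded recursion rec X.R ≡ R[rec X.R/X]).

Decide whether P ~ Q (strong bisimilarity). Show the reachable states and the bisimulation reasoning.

Reachable graph of P (6 states):
  m0 = (c.(0 + 0) + d.(0 + 0)) | c.(0 | 0 + a.0) has moves --c--▸ m1, --c--▸ m2, --d--▸ m1
  m1 = (0 + 0) | c.(0 | 0 + a.0) has moves --c--▸ m3
  m2 = (c.(0 + 0) + d.(0 + 0)) | (0 | 0 + a.0) has moves --a--▸ m4, --c--▸ m3, --d--▸ m3
  m3 = (0 + 0) | (0 | 0 + a.0) has moves --a--▸ m5
  m4 = (c.(0 + 0) + d.(0 + 0)) | 0 has moves --c--▸ m5, --d--▸ m5
  m5 = (0 + 0) | 0 has moves (no moves)
Reachable graph of Q (6 states):
  n0 = (c.(0 + 0) + d.(0 + 0)) | c.(a.0 + 0 | 0) has moves --c--▸ n1, --c--▸ n2, --d--▸ n1
  n1 = (0 + 0) | c.(a.0 + 0 | 0) has moves --c--▸ n3
  n2 = (c.(0 + 0) + d.(0 + 0)) | (a.0 + 0 | 0) has moves --a--▸ n4, --c--▸ n3, --d--▸ n3
  n3 = (0 + 0) | (a.0 + 0 | 0) has moves --a--▸ n5
  n4 = (c.(0 + 0) + d.(0 + 0)) | 0 has moves --c--▸ n5, --d--▸ n5
  n5 = (0 + 0) | 0 has moves (no moves)
Partition-refinement fixed point:
  B0 = {m0, n0}
  B1 = {m1, n1}
  B2 = {m3, n3}
  B3 = {m5, n5}
  B4 = {m2, n2}
  B5 = {m4, n4}
m0 ∈ B0, n0 ∈ B0 → same block

bisimilar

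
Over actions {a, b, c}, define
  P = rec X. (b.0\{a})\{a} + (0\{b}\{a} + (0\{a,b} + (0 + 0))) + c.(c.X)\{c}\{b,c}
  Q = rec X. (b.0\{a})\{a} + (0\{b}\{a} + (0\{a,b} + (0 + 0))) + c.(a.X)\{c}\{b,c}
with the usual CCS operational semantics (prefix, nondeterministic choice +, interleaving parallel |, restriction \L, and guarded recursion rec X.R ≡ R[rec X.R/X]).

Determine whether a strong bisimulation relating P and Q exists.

P's transition system — 3 states:
  m0 = rec X. (b.0\{a})\{a} + (0\{b}\{a} + (0\{a,b} + (0 + 0))) + c.(c.X)\{c}\{b,c} → =b=> m1, =c=> m2
  m1 = 0\{a}\{a} → (no moves)
  m2 = (c.(rec X. (b.0\{a})\{a} + (0\{b}\{a} + (0\{a,b} + (0 + 0))) + c.(c.X)\{c}\{b,c}))\{c}\{b,c} → (no moves)
Q's transition system — 4 states:
  n0 = rec X. (b.0\{a})\{a} + (0\{b}\{a} + (0\{a,b} + (0 + 0))) + c.(a.X)\{c}\{b,c} → =b=> n1, =c=> n2
  n1 = 0\{a}\{a} → (no moves)
  n2 = (a.(rec X. (b.0\{a})\{a} + (0\{b}\{a} + (0\{a,b} + (0 + 0))) + c.(a.X)\{c}\{b,c}))\{c}\{b,c} → =a=> n3
  n3 = (rec X. (b.0\{a})\{a} + (0\{b}\{a} + (0\{a,b} + (0 + 0))) + c.(a.X)\{c}\{b,c})\{c}\{b,c} → (no moves)
Coarsest stable partition (strong bisimilarity classes):
  B0 = {m0}
  B1 = {m1, m2, n1, n3}
  B2 = {n0}
  B3 = {n2}
m0 ∈ B0, n0 ∈ B2 → different blocks

NO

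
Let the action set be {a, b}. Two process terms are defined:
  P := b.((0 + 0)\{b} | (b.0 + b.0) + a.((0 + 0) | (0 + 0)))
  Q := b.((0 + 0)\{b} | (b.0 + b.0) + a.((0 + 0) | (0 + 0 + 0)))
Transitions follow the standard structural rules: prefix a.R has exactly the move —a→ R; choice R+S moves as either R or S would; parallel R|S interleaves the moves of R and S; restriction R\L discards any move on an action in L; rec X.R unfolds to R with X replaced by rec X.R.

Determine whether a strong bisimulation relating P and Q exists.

LTS(P): 4 reachable states
  m0 = b.((0 + 0)\{b} | (b.0 + b.0) + a.((0 + 0) | (0 + 0))) has moves -b-> m1
  m1 = (0 + 0)\{b} | (b.0 + b.0) + a.((0 + 0) | (0 + 0)) has moves -a-> m2, -b-> m3
  m2 = (0 + 0) | (0 + 0) has moves deadlocked
  m3 = (0 + 0)\{b} | 0 has moves deadlocked
LTS(Q): 4 reachable states
  n0 = b.((0 + 0)\{b} | (b.0 + b.0) + a.((0 + 0) | (0 + 0 + 0))) has moves -b-> n1
  n1 = (0 + 0)\{b} | (b.0 + b.0) + a.((0 + 0) | (0 + 0 + 0)) has moves -a-> n2, -b-> n3
  n2 = (0 + 0) | (0 + 0 + 0) has moves deadlocked
  n3 = (0 + 0)\{b} | 0 has moves deadlocked
Partition-refinement fixed point:
  B0 = {m0, n0}
  B1 = {m1, n1}
  B2 = {m2, m3, n2, n3}
m0 ∈ B0, n0 ∈ B0 → same block

bisimilar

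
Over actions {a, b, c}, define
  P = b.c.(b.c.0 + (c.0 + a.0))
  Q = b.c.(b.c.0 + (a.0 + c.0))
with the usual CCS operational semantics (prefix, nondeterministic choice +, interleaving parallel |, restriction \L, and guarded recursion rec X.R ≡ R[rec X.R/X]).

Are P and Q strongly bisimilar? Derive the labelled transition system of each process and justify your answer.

bisimilar

Reachable graph of P (5 states):
  p0 = b.c.(b.c.0 + (c.0 + a.0)) | =b=> p1
  p1 = c.(b.c.0 + (c.0 + a.0)) | =c=> p2
  p2 = b.c.0 + (c.0 + a.0) | =a=> p3, =b=> p4, =c=> p3
  p3 = 0 | ∅
  p4 = c.0 | =c=> p3
Reachable graph of Q (5 states):
  q0 = b.c.(b.c.0 + (a.0 + c.0)) | =b=> q1
  q1 = c.(b.c.0 + (a.0 + c.0)) | =c=> q2
  q2 = b.c.0 + (a.0 + c.0) | =a=> q3, =b=> q4, =c=> q3
  q3 = 0 | ∅
  q4 = c.0 | =c=> q3
Partition-refinement fixed point:
  B0 = {p0, q0}
  B1 = {p1, q1}
  B2 = {p2, q2}
  B3 = {p3, q3}
  B4 = {p4, q4}
p0 ∈ B0, q0 ∈ B0 → same block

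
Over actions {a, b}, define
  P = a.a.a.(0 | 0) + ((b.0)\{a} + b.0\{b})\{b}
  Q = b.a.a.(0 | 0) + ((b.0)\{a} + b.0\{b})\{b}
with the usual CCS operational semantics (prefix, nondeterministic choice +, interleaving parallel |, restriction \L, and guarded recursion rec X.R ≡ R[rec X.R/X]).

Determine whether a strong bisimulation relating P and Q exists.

NO

LTS(P): 4 reachable states
  u0 = a.a.a.(0 | 0) + ((b.0)\{a} + b.0\{b})\{b} has moves =a=> u1
  u1 = a.a.(0 | 0) has moves =a=> u2
  u2 = a.(0 | 0) has moves =a=> u3
  u3 = 0 | 0 has moves ·
LTS(Q): 4 reachable states
  v0 = b.a.a.(0 | 0) + ((b.0)\{a} + b.0\{b})\{b} has moves =b=> v1
  v1 = a.a.(0 | 0) has moves =a=> v2
  v2 = a.(0 | 0) has moves =a=> v3
  v3 = 0 | 0 has moves ·
Partition-refinement fixed point:
  B0 = {u0}
  B1 = {u1, v1}
  B2 = {u2, v2}
  B3 = {u3, v3}
  B4 = {v0}
u0 ∈ B0, v0 ∈ B4 → different blocks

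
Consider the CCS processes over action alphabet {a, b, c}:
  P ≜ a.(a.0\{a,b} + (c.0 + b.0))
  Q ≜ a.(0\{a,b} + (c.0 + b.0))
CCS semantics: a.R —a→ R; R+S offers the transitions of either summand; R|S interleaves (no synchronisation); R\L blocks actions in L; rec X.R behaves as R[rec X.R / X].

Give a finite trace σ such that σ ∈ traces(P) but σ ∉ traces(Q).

aa

Reachable graph of P (4 states):
  p0 = a.(a.0\{a,b} + (c.0 + b.0)) :: -a-> p1
  p1 = a.0\{a,b} + (c.0 + b.0) :: -a-> p2, -b-> p3, -c-> p3
  p2 = 0\{a,b} :: deadlocked
  p3 = 0 :: deadlocked
Reachable graph of Q (3 states):
  q0 = a.(0\{a,b} + (c.0 + b.0)) :: -a-> q1
  q1 = 0\{a,b} + (c.0 + b.0) :: -b-> q2, -c-> q2
  q2 = 0 :: deadlocked
Trace ⟨aa⟩ through P, begin at {p0}:
  after a @ step 1: {p1}
  after a @ step 2: {p2}
  ✓ P
Trace ⟨aa⟩ through Q, begin at {q0}:
  after a @ step 1: {q1}
  after a @ step 2: no successor for Q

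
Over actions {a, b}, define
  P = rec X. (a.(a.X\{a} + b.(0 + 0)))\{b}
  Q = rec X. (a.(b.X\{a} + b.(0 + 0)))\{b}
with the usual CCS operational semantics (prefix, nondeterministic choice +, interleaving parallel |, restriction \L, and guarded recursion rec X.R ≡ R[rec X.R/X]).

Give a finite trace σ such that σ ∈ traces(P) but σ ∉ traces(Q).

P's transition system — 3 states:
  p0 = rec X. (a.(a.X\{a} + b.(0 + 0)))\{b} → -a-> p1
  p1 = (a.(rec X. (a.(a.X\{a} + b.(0 + 0)))\{b})\{a} + b.(0 + 0))\{b} → -a-> p2
  p2 = (rec X. (a.(a.X\{a} + b.(0 + 0)))\{b})\{a}\{b} → ·
Q's transition system — 2 states:
  q0 = rec X. (a.(b.X\{a} + b.(0 + 0)))\{b} → -a-> q1
  q1 = (b.(rec X. (a.(b.X\{a} + b.(0 + 0)))\{b})\{a} + b.(0 + 0))\{b} → ·
Trace ⟨aa⟩ through P, begin at {p0}:
  after a @ step 1: {p1}
  after a @ step 2: {p2}
  — P admits the full trace.
Trace ⟨aa⟩ through Q, begin at {q0}:
  after a @ step 1: {q1}
  after a @ step 2: no successor for Q

aa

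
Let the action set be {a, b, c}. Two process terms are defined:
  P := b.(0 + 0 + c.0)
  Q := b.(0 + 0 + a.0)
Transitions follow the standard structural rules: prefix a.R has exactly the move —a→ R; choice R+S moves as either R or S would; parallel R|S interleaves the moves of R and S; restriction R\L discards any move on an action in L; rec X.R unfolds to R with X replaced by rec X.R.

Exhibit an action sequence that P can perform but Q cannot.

bc

P's transition system — 3 states:
  m0 = b.(0 + 0 + c.0) has moves ··b··> m1
  m1 = 0 + 0 + c.0 has moves ··c··> m2
  m2 = 0 has moves ·
Q's transition system — 3 states:
  n0 = b.(0 + 0 + a.0) has moves ··b··> n1
  n1 = 0 + 0 + a.0 has moves ··a··> n2
  n2 = 0 has moves ·
Executing bc from P (initial set {m0}):
  step 1 (b): {m1}
  step 2 (c): {m2}
  — P admits the full trace.
Executing bc from Q (initial set {n0}):
  step 1 (b): {n1}
  step 2 (c): ∅ (Q stuck)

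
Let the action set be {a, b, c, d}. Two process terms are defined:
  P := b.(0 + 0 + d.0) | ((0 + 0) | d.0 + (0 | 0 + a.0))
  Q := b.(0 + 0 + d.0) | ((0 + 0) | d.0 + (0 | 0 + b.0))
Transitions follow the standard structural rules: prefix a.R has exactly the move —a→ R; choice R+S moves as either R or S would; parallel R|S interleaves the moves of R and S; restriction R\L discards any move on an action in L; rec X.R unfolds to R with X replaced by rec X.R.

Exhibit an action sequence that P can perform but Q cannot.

a

Reachable graph of P (9 states):
  p0 = b.(0 + 0 + d.0) | ((0 + 0) | d.0 + (0 | 0 + a.0)) | --a--▸ p1, --b--▸ p2, --d--▸ p3
  p1 = b.(0 + 0 + d.0) | 0 | --b--▸ p4
  p2 = (0 + 0 + d.0) | ((0 + 0) | d.0 + (0 | 0 + a.0)) | --a--▸ p4, --d--▸ p5, --d--▸ p6
  p3 = b.(0 + 0 + d.0) | ((0 + 0) | 0) | --b--▸ p5
  p4 = (0 + 0 + d.0) | 0 | --d--▸ p7
  p5 = (0 + 0 + d.0) | ((0 + 0) | 0) | --d--▸ p8
  p6 = 0 | ((0 + 0) | d.0 + (0 | 0 + a.0)) | --a--▸ p7, --d--▸ p8
  p7 = 0 | 0 | stopped
  p8 = 0 | ((0 + 0) | 0) | stopped
Reachable graph of Q (9 states):
  q0 = b.(0 + 0 + d.0) | ((0 + 0) | d.0 + (0 | 0 + b.0)) | --b--▸ q1, --b--▸ q2, --d--▸ q3
  q1 = (0 + 0 + d.0) | ((0 + 0) | d.0 + (0 | 0 + b.0)) | --b--▸ q4, --d--▸ q5, --d--▸ q6
  q2 = b.(0 + 0 + d.0) | 0 | --b--▸ q4
  q3 = b.(0 + 0 + d.0) | ((0 + 0) | 0) | --b--▸ q5
  q4 = (0 + 0 + d.0) | 0 | --d--▸ q7
  q5 = (0 + 0 + d.0) | ((0 + 0) | 0) | --d--▸ q8
  q6 = 0 | ((0 + 0) | d.0 + (0 | 0 + b.0)) | --b--▸ q7, --d--▸ q8
  q7 = 0 | 0 | stopped
  q8 = 0 | ((0 + 0) | 0) | stopped
Run σ = ⟨a⟩ on P: start {p0}
  after a @ step 1: {p1}
  P completes σ.
Run σ = ⟨a⟩ on Q: start {q0}
  after a @ step 1: no successor for Q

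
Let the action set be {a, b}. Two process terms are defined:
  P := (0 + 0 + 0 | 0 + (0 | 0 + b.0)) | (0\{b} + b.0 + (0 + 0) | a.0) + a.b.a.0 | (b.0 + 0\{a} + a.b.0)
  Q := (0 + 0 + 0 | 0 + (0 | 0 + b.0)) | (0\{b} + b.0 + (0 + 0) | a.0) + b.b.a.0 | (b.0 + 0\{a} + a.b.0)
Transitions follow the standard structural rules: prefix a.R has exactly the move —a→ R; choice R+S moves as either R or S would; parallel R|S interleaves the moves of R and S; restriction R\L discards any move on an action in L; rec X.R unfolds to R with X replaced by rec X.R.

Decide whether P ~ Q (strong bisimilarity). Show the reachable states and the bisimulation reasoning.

not bisimilar

Reachable graph of P (16 states):
  m0 = (0 + 0 + 0 | 0 + (0 | 0 + b.0)) | (0\{b} + b.0 + (0 + 0) | a.0) + a.b.a.0 | (b.0 + 0\{a} + a.b.0) has moves -a-> m1, -a-> m2, -a-> m3, -b-> m4, -b-> m5, -b-> m6
  m1 = (0 + 0 + 0 | 0 + (0 | 0 + b.0)) | ((0 + 0) | 0) has moves -b-> m7
  m2 = a.b.a.0 | b.0 has moves -a-> m8, -b-> m6
  m3 = b.a.0 | (b.0 + 0\{a} + a.b.0) has moves -a-> m8, -b-> m10, -b-> m9
  m4 = (0 + 0 + 0 | 0 + (0 | 0 + b.0)) | 0 has moves -b-> m11
  m5 = 0 | (0\{b} + b.0 + (0 + 0) | a.0) has moves -a-> m7, -b-> m11
  m6 = a.b.a.0 | 0 has moves -a-> m10
  m7 = 0 | ((0 + 0) | 0) has moves (no moves)
  m8 = b.a.0 | b.0 has moves -b-> m10, -b-> m12
  m9 = a.0 | (b.0 + 0\{a} + a.b.0) has moves -a-> m12, -a-> m13, -b-> m14
  m10 = b.a.0 | 0 has moves -b-> m14
  m11 = 0 | 0 has moves (no moves)
  m12 = a.0 | b.0 has moves -a-> m15, -b-> m14
  m13 = 0 | (b.0 + 0\{a} + a.b.0) has moves -a-> m15, -b-> m11
  m14 = a.0 | 0 has moves -a-> m11
  m15 = 0 | b.0 has moves -b-> m11
Reachable graph of Q (16 states):
  n0 = (0 + 0 + 0 | 0 + (0 | 0 + b.0)) | (0\{b} + b.0 + (0 + 0) | a.0) + b.b.a.0 | (b.0 + 0\{a} + a.b.0) has moves -a-> n1, -a-> n2, -b-> n3, -b-> n4, -b-> n5, -b-> n6
  n1 = (0 + 0 + 0 | 0 + (0 | 0 + b.0)) | ((0 + 0) | 0) has moves -b-> n7
  n2 = b.b.a.0 | b.0 has moves -b-> n6, -b-> n8
  n3 = (0 + 0 + 0 | 0 + (0 | 0 + b.0)) | 0 has moves -b-> n9
  n4 = 0 | (0\{b} + b.0 + (0 + 0) | a.0) has moves -a-> n7, -b-> n9
  n5 = b.a.0 | (b.0 + 0\{a} + a.b.0) has moves -a-> n8, -b-> n10, -b-> n11
  n6 = b.b.a.0 | 0 has moves -b-> n11
  n7 = 0 | ((0 + 0) | 0) has moves (no moves)
  n8 = b.a.0 | b.0 has moves -b-> n11, -b-> n12
  n9 = 0 | 0 has moves (no moves)
  n10 = a.0 | (b.0 + 0\{a} + a.b.0) has moves -a-> n12, -a-> n13, -b-> n14
  n11 = b.a.0 | 0 has moves -b-> n14
  n12 = a.0 | b.0 has moves -a-> n15, -b-> n14
  n13 = 0 | (b.0 + 0\{a} + a.b.0) has moves -a-> n15, -b-> n9
  n14 = a.0 | 0 has moves -a-> n9
  n15 = 0 | b.0 has moves -b-> n9
Bisimilarity quotient blocks:
  B0 = {m0}
  B1 = {m5, n4}
  B2 = {m11, m7, n7, n9}
  B3 = {m2}
  B4 = {m6}
  B5 = {m10, n11}
  B6 = {m14, n14}
  B7 = {m8, n8}
  B8 = {m12, n12}
  B9 = {m1, m15, m4, n1, n15, n3}
  B10 = {m3, n5}
  B11 = {m9, n10}
  B12 = {m13, n13}
  B13 = {n0}
  B14 = {n6}
  B15 = {n2}
m0 ∈ B0, n0 ∈ B13 → different blocks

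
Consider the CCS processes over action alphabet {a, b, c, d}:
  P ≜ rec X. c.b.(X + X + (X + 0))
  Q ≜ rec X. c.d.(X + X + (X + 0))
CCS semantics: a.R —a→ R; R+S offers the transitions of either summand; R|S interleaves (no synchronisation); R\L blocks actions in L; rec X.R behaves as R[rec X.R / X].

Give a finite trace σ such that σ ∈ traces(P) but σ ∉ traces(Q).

Reachable graph of P (3 states):
  s0 = rec X. c.b.(X + X + (X + 0)) :: ··c··> s1
  s1 = b.((rec X. c.b.(X + X + (X + 0))) + (rec X. c.b.(X + X + (X + 0))) + ((rec X. c.b.(X + X + (X + 0))) + 0)) :: ··b··> s2
  s2 = (rec X. c.b.(X + X + (X + 0))) + (rec X. c.b.(X + X + (X + 0))) + ((rec X. c.b.(X + X + (X + 0))) + 0) :: ··c··> s1
Reachable graph of Q (3 states):
  t0 = rec X. c.d.(X + X + (X + 0)) :: ··c··> t1
  t1 = d.((rec X. c.d.(X + X + (X + 0))) + (rec X. c.d.(X + X + (X + 0))) + ((rec X. c.d.(X + X + (X + 0))) + 0)) :: ··d··> t2
  t2 = (rec X. c.d.(X + X + (X + 0))) + (rec X. c.d.(X + X + (X + 0))) + ((rec X. c.d.(X + X + (X + 0))) + 0) :: ··c··> t1
Trace ⟨cb⟩ through P, begin at {s0}:
  [1] c ⇒ {s1}
  [2] b ⇒ {s2}
  — P admits the full trace.
Trace ⟨cb⟩ through Q, begin at {t0}:
  [1] c ⇒ {t1}
  [2] b ⇒ ∅  — Q cannot continue

cb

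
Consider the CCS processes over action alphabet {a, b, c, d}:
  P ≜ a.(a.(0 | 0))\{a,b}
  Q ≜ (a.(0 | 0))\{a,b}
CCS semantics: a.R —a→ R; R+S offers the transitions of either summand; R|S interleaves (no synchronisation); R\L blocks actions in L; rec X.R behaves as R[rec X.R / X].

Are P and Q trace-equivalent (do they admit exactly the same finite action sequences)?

trace-distinct — witness ⟨a⟩

LTS(P): 2 reachable states
  u0 = a.(a.(0 | 0))\{a,b} | =a=> u1
  u1 = (a.(0 | 0))\{a,b} | (no moves)
LTS(Q): 1 reachable states
  v0 = (a.(0 | 0))\{a,b} | (no moves)
Trace ⟨a⟩ through P, begin at {u0}:
  after a @ step 1: {u1}
  ✓ P
Trace ⟨a⟩ through Q, begin at {v0}:
  after a @ step 1: ∅ (Q stuck)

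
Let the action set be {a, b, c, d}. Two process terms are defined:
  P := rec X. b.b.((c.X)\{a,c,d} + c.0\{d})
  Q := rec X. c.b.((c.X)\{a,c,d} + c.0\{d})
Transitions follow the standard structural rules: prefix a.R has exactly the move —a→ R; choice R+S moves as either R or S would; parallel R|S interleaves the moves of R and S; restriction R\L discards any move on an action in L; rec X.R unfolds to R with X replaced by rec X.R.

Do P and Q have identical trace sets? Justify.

Reachable graph of P (4 states):
  p0 = rec X. b.b.((c.X)\{a,c,d} + c.0\{d}) → ··b··> p1
  p1 = b.((c.(rec X. b.b.((c.X)\{a,c,d} + c.0\{d})))\{a,c,d} + c.0\{d}) → ··b··> p2
  p2 = (c.(rec X. b.b.((c.X)\{a,c,d} + c.0\{d})))\{a,c,d} + c.0\{d} → ··c··> p3
  p3 = 0\{d} → ∅
Reachable graph of Q (4 states):
  q0 = rec X. c.b.((c.X)\{a,c,d} + c.0\{d}) → ··c··> q1
  q1 = b.((c.(rec X. c.b.((c.X)\{a,c,d} + c.0\{d})))\{a,c,d} + c.0\{d}) → ··b··> q2
  q2 = (c.(rec X. c.b.((c.X)\{a,c,d} + c.0\{d})))\{a,c,d} + c.0\{d} → ··c··> q3
  q3 = 0\{d} → ∅
Trace ⟨b⟩ through P, begin at {p0}:
  after b @ step 1: {p1}
  ✓ P
Trace ⟨b⟩ through Q, begin at {q0}:
  after b @ step 1: ∅ (Q stuck)

NO — witness ⟨b⟩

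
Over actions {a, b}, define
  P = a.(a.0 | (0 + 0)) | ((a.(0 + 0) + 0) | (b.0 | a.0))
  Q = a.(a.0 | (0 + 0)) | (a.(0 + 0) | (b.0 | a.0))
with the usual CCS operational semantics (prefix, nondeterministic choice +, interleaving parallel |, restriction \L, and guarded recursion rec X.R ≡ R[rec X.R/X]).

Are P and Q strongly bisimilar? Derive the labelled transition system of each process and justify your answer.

YES

LTS(P): 24 reachable states
  p0 = a.(a.0 | (0 + 0)) | ((a.(0 + 0) + 0) | (b.0 | a.0)) → —a→ p1, —a→ p2, —a→ p3, —b→ p4
  p1 = a.(a.0 | (0 + 0)) | ((0 + 0) | (b.0 | a.0)) → —a→ p5, —a→ p6, —b→ p7
  p2 = a.(a.0 | (0 + 0)) | ((a.(0 + 0) + 0) | (b.0 | 0)) → —a→ p5, —a→ p8, —b→ p9
  p3 = a.0 | (0 + 0) | ((a.(0 + 0) + 0) | (b.0 | a.0)) → —a→ p10, —a→ p6, —a→ p8, —b→ p11
  p4 = a.(a.0 | (0 + 0)) | ((a.(0 + 0) + 0) | (0 | a.0)) → —a→ p11, —a→ p7, —a→ p9
  p5 = a.(a.0 | (0 + 0)) | ((0 + 0) | (b.0 | 0)) → —a→ p12, —b→ p13
  p6 = a.0 | (0 + 0) | ((0 + 0) | (b.0 | a.0)) → —a→ p12, —a→ p14, —b→ p15
  p7 = a.(a.0 | (0 + 0)) | ((0 + 0) | (0 | a.0)) → —a→ p13, —a→ p15
  p8 = a.0 | (0 + 0) | ((a.(0 + 0) + 0) | (b.0 | 0)) → —a→ p12, —a→ p16, —b→ p17
  p9 = a.(a.0 | (0 + 0)) | ((a.(0 + 0) + 0) | (0 | 0)) → —a→ p13, —a→ p17
  p10 = 0 | (0 + 0) | ((a.(0 + 0) + 0) | (b.0 | a.0)) → —a→ p14, —a→ p16, —b→ p18
  p11 = a.0 | (0 + 0) | ((a.(0 + 0) + 0) | (0 | a.0)) → —a→ p15, —a→ p17, —a→ p18
  p12 = a.0 | (0 + 0) | ((0 + 0) | (b.0 | 0)) → —a→ p19, —b→ p20
  p13 = a.(a.0 | (0 + 0)) | ((0 + 0) | (0 | 0)) → —a→ p20
  p14 = 0 | (0 + 0) | ((0 + 0) | (b.0 | a.0)) → —a→ p19, —b→ p21
  p15 = a.0 | (0 + 0) | ((0 + 0) | (0 | a.0)) → —a→ p20, —a→ p21
  p16 = 0 | (0 + 0) | ((a.(0 + 0) + 0) | (b.0 | 0)) → —a→ p19, —b→ p22
  p17 = a.0 | (0 + 0) | ((a.(0 + 0) + 0) | (0 | 0)) → —a→ p20, —a→ p22
  p18 = 0 | (0 + 0) | ((a.(0 + 0) + 0) | (0 | a.0)) → —a→ p21, —a→ p22
  p19 = 0 | (0 + 0) | ((0 + 0) | (b.0 | 0)) → —b→ p23
  p20 = a.0 | (0 + 0) | ((0 + 0) | (0 | 0)) → —a→ p23
  p21 = 0 | (0 + 0) | ((0 + 0) | (0 | a.0)) → —a→ p23
  p22 = 0 | (0 + 0) | ((a.(0 + 0) + 0) | (0 | 0)) → —a→ p23
  p23 = 0 | (0 + 0) | ((0 + 0) | (0 | 0)) → deadlocked
LTS(Q): 24 reachable states
  q0 = a.(a.0 | (0 + 0)) | (a.(0 + 0) | (b.0 | a.0)) → —a→ q1, —a→ q2, —a→ q3, —b→ q4
  q1 = a.(a.0 | (0 + 0)) | ((0 + 0) | (b.0 | a.0)) → —a→ q5, —a→ q6, —b→ q7
  q2 = a.(a.0 | (0 + 0)) | (a.(0 + 0) | (b.0 | 0)) → —a→ q5, —a→ q8, —b→ q9
  q3 = a.0 | (0 + 0) | (a.(0 + 0) | (b.0 | a.0)) → —a→ q10, —a→ q6, —a→ q8, —b→ q11
  q4 = a.(a.0 | (0 + 0)) | (a.(0 + 0) | (0 | a.0)) → —a→ q11, —a→ q7, —a→ q9
  q5 = a.(a.0 | (0 + 0)) | ((0 + 0) | (b.0 | 0)) → —a→ q12, —b→ q13
  q6 = a.0 | (0 + 0) | ((0 + 0) | (b.0 | a.0)) → —a→ q12, —a→ q14, —b→ q15
  q7 = a.(a.0 | (0 + 0)) | ((0 + 0) | (0 | a.0)) → —a→ q13, —a→ q15
  q8 = a.0 | (0 + 0) | (a.(0 + 0) | (b.0 | 0)) → —a→ q12, —a→ q16, —b→ q17
  q9 = a.(a.0 | (0 + 0)) | (a.(0 + 0) | (0 | 0)) → —a→ q13, —a→ q17
  q10 = 0 | (0 + 0) | (a.(0 + 0) | (b.0 | a.0)) → —a→ q14, —a→ q16, —b→ q18
  q11 = a.0 | (0 + 0) | (a.(0 + 0) | (0 | a.0)) → —a→ q15, —a→ q17, —a→ q18
  q12 = a.0 | (0 + 0) | ((0 + 0) | (b.0 | 0)) → —a→ q19, —b→ q20
  q13 = a.(a.0 | (0 + 0)) | ((0 + 0) | (0 | 0)) → —a→ q20
  q14 = 0 | (0 + 0) | ((0 + 0) | (b.0 | a.0)) → —a→ q19, —b→ q21
  q15 = a.0 | (0 + 0) | ((0 + 0) | (0 | a.0)) → —a→ q20, —a→ q21
  q16 = 0 | (0 + 0) | (a.(0 + 0) | (b.0 | 0)) → —a→ q19, —b→ q22
  q17 = a.0 | (0 + 0) | (a.(0 + 0) | (0 | 0)) → —a→ q20, —a→ q22
  q18 = 0 | (0 + 0) | (a.(0 + 0) | (0 | a.0)) → —a→ q21, —a→ q22
  q19 = 0 | (0 + 0) | ((0 + 0) | (b.0 | 0)) → —b→ q23
  q20 = a.0 | (0 + 0) | ((0 + 0) | (0 | 0)) → —a→ q23
  q21 = 0 | (0 + 0) | ((0 + 0) | (0 | a.0)) → —a→ q23
  q22 = 0 | (0 + 0) | (a.(0 + 0) | (0 | 0)) → —a→ q23
  q23 = 0 | (0 + 0) | ((0 + 0) | (0 | 0)) → deadlocked
Coarsest stable partition (strong bisimilarity classes):
  B0 = {p0, q0}
  B1 = {p1, p2, p3, q1, q2, q3}
  B2 = {p10, p5, p6, p8, q10, q5, q6, q8}
  B3 = {p12, p14, p16, q12, q14, q16}
  B4 = {p19, q19}
  B5 = {p23, q23}
  B6 = {p20, p21, p22, q20, q21, q22}
  B7 = {p13, p15, p17, p18, q13, q15, q17, q18}
  B8 = {p11, p7, p9, q11, q7, q9}
  B9 = {p4, q4}
p0 ∈ B0, q0 ∈ B0 → same block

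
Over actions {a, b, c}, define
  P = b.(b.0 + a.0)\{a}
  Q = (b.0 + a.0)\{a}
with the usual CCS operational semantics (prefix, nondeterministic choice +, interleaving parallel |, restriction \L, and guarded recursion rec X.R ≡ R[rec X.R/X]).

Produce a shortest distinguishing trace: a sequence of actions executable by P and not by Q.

bb

Reachable graph of P (3 states):
  p0 = b.(b.0 + a.0)\{a} has moves -b-> p1
  p1 = (b.0 + a.0)\{a} has moves -b-> p2
  p2 = 0\{a} has moves (no moves)
Reachable graph of Q (2 states):
  q0 = (b.0 + a.0)\{a} has moves -b-> q1
  q1 = 0\{a} has moves (no moves)
Trace ⟨bb⟩ through P, begin at {p0}:
  [1] b ⇒ {p1}
  [2] b ⇒ {p2}
  P completes σ.
Trace ⟨bb⟩ through Q, begin at {q0}:
  [1] b ⇒ {q1}
  [2] b ⇒ ∅  — Q cannot continue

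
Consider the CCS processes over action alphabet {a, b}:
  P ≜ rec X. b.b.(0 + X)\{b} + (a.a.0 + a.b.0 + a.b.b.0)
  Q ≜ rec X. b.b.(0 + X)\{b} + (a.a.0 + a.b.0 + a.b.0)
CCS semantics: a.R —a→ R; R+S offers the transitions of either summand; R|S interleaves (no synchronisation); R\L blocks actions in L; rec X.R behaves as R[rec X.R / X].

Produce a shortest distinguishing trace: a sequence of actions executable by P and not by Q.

LTS(P): 11 reachable states
  s0 = rec X. b.b.(0 + X)\{b} + (a.a.0 + a.b.0 + a.b.b.0) has moves --a--▸ s1, --a--▸ s2, --a--▸ s3, --b--▸ s4
  s1 = a.0 has moves --a--▸ s5
  s2 = b.0 has moves --b--▸ s5
  s3 = b.b.0 has moves --b--▸ s2
  s4 = b.(0 + (rec X. b.b.(0 + X)\{b} + (a.a.0 + a.b.0 + a.b.b.0)))\{b} has moves --b--▸ s6
  s5 = 0 has moves ∅
  s6 = (0 + (rec X. b.b.(0 + X)\{b} + (a.a.0 + a.b.0 + a.b.b.0)))\{b} has moves --a--▸ s7, --a--▸ s8, --a--▸ s9
  s7 = (a.0)\{b} has moves --a--▸ s10
  s8 = (b.0)\{b} has moves ∅
  s9 = (b.b.0)\{b} has moves ∅
  s10 = 0\{b} has moves ∅
LTS(Q): 9 reachable states
  t0 = rec X. b.b.(0 + X)\{b} + (a.a.0 + a.b.0 + a.b.0) has moves --a--▸ t1, --a--▸ t2, --b--▸ t3
  t1 = a.0 has moves --a--▸ t4
  t2 = b.0 has moves --b--▸ t4
  t3 = b.(0 + (rec X. b.b.(0 + X)\{b} + (a.a.0 + a.b.0 + a.b.0)))\{b} has moves --b--▸ t5
  t4 = 0 has moves ∅
  t5 = (0 + (rec X. b.b.(0 + X)\{b} + (a.a.0 + a.b.0 + a.b.0)))\{b} has moves --a--▸ t6, --a--▸ t7
  t6 = (a.0)\{b} has moves --a--▸ t8
  t7 = (b.0)\{b} has moves ∅
  t8 = 0\{b} has moves ∅
Trace ⟨abb⟩ through P, begin at {s0}:
  after a @ step 1: {s1, s2, s3}
  after b @ step 2: {s2, s5}
  after b @ step 3: {s5}
  P completes σ.
Trace ⟨abb⟩ through Q, begin at {t0}:
  after a @ step 1: {t1, t2}
  after b @ step 2: {t4}
  after b @ step 3: ∅  — Q cannot continue

abb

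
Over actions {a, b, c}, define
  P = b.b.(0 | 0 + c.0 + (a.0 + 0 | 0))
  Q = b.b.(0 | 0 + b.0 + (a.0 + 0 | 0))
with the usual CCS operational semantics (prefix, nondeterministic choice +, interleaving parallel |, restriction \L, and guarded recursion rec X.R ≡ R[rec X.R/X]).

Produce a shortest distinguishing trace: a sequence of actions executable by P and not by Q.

bbc

P's transition system — 4 states:
  u0 = b.b.(0 | 0 + c.0 + (a.0 + 0 | 0)) → ··b··> u1
  u1 = b.(0 | 0 + c.0 + (a.0 + 0 | 0)) → ··b··> u2
  u2 = 0 | 0 + c.0 + (a.0 + 0 | 0) → ··a··> u3, ··c··> u3
  u3 = 0 → stopped
Q's transition system — 4 states:
  v0 = b.b.(0 | 0 + b.0 + (a.0 + 0 | 0)) → ··b··> v1
  v1 = b.(0 | 0 + b.0 + (a.0 + 0 | 0)) → ··b··> v2
  v2 = 0 | 0 + b.0 + (a.0 + 0 | 0) → ··a··> v3, ··b··> v3
  v3 = 0 → stopped
Run σ = ⟨bbc⟩ on P: start {u0}
  [1] b ⇒ {u1}
  [2] b ⇒ {u2}
  [3] c ⇒ {u3}
  — P admits the full trace.
Run σ = ⟨bbc⟩ on Q: start {v0}
  [1] b ⇒ {v1}
  [2] b ⇒ {v2}
  [3] c ⇒ ∅  — Q cannot continue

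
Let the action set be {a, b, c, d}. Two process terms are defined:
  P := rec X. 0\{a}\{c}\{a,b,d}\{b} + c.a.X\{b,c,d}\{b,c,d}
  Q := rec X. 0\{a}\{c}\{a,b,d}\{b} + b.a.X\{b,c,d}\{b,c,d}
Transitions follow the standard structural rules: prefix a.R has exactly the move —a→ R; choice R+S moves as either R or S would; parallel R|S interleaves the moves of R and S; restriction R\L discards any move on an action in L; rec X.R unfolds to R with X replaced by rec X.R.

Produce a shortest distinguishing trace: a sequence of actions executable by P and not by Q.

c

P's transition system — 3 states:
  u0 = rec X. 0\{a}\{c}\{a,b,d}\{b} + c.a.X\{b,c,d}\{b,c,d} → --c--▸ u1
  u1 = a.(rec X. 0\{a}\{c}\{a,b,d}\{b} + c.a.X\{b,c,d}\{b,c,d})\{b,c,d}\{b,c,d} → --a--▸ u2
  u2 = (rec X. 0\{a}\{c}\{a,b,d}\{b} + c.a.X\{b,c,d}\{b,c,d})\{b,c,d}\{b,c,d} → ·
Q's transition system — 3 states:
  v0 = rec X. 0\{a}\{c}\{a,b,d}\{b} + b.a.X\{b,c,d}\{b,c,d} → --b--▸ v1
  v1 = a.(rec X. 0\{a}\{c}\{a,b,d}\{b} + b.a.X\{b,c,d}\{b,c,d})\{b,c,d}\{b,c,d} → --a--▸ v2
  v2 = (rec X. 0\{a}\{c}\{a,b,d}\{b} + b.a.X\{b,c,d}\{b,c,d})\{b,c,d}\{b,c,d} → ·
Trace ⟨c⟩ through P, begin at {u0}:
  after c @ step 1: {u1}
  P completes σ.
Trace ⟨c⟩ through Q, begin at {v0}:
  after c @ step 1: ∅  — Q cannot continue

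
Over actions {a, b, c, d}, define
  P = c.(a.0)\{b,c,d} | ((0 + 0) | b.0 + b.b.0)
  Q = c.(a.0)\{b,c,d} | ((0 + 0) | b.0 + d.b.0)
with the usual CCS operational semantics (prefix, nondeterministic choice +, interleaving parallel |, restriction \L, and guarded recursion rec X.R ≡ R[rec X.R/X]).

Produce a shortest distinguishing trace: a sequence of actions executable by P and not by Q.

Reachable graph of P (12 states):
  s0 = c.(a.0)\{b,c,d} | ((0 + 0) | b.0 + b.b.0) ⊢ --b--▸ s1, --b--▸ s2, --c--▸ s3
  s1 = c.(a.0)\{b,c,d} | ((0 + 0) | 0) ⊢ --c--▸ s4
  s2 = c.(a.0)\{b,c,d} | b.0 ⊢ --b--▸ s5, --c--▸ s6
  s3 = (a.0)\{b,c,d} | ((0 + 0) | b.0 + b.b.0) ⊢ --a--▸ s7, --b--▸ s4, --b--▸ s6
  s4 = (a.0)\{b,c,d} | ((0 + 0) | 0) ⊢ --a--▸ s8
  s5 = c.(a.0)\{b,c,d} | 0 ⊢ --c--▸ s9
  s6 = (a.0)\{b,c,d} | b.0 ⊢ --a--▸ s10, --b--▸ s9
  s7 = 0\{b,c,d} | ((0 + 0) | b.0 + b.b.0) ⊢ --b--▸ s10, --b--▸ s8
  s8 = 0\{b,c,d} | ((0 + 0) | 0) ⊢ ∅
  s9 = (a.0)\{b,c,d} | 0 ⊢ --a--▸ s11
  s10 = 0\{b,c,d} | b.0 ⊢ --b--▸ s11
  s11 = 0\{b,c,d} | 0 ⊢ ∅
Reachable graph of Q (12 states):
  t0 = c.(a.0)\{b,c,d} | ((0 + 0) | b.0 + d.b.0) ⊢ --b--▸ t1, --c--▸ t2, --d--▸ t3
  t1 = c.(a.0)\{b,c,d} | ((0 + 0) | 0) ⊢ --c--▸ t4
  t2 = (a.0)\{b,c,d} | ((0 + 0) | b.0 + d.b.0) ⊢ --a--▸ t5, --b--▸ t4, --d--▸ t6
  t3 = c.(a.0)\{b,c,d} | b.0 ⊢ --b--▸ t7, --c--▸ t6
  t4 = (a.0)\{b,c,d} | ((0 + 0) | 0) ⊢ --a--▸ t8
  t5 = 0\{b,c,d} | ((0 + 0) | b.0 + d.b.0) ⊢ --b--▸ t8, --d--▸ t9
  t6 = (a.0)\{b,c,d} | b.0 ⊢ --a--▸ t9, --b--▸ t10
  t7 = c.(a.0)\{b,c,d} | 0 ⊢ --c--▸ t10
  t8 = 0\{b,c,d} | ((0 + 0) | 0) ⊢ ∅
  t9 = 0\{b,c,d} | b.0 ⊢ --b--▸ t11
  t10 = (a.0)\{b,c,d} | 0 ⊢ --a--▸ t11
  t11 = 0\{b,c,d} | 0 ⊢ ∅
Run σ = ⟨bb⟩ on P: start {s0}
  after b @ step 1: {s1, s2}
  after b @ step 2: {s5}
  P completes σ.
Run σ = ⟨bb⟩ on Q: start {t0}
  after b @ step 1: {t1}
  after b @ step 2: no successor for Q

bb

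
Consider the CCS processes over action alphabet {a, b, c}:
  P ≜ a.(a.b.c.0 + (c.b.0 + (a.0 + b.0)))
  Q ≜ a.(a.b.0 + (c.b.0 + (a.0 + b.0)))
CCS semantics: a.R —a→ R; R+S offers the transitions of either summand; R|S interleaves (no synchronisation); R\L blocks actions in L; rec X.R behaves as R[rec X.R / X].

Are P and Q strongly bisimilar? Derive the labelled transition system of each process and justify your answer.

not bisimilar

P's transition system — 6 states:
  s0 = a.(a.b.c.0 + (c.b.0 + (a.0 + b.0))) | —a→ s1
  s1 = a.b.c.0 + (c.b.0 + (a.0 + b.0)) | —a→ s2, —a→ s3, —b→ s2, —c→ s4
  s2 = 0 | ·
  s3 = b.c.0 | —b→ s5
  s4 = b.0 | —b→ s2
  s5 = c.0 | —c→ s2
Q's transition system — 4 states:
  t0 = a.(a.b.0 + (c.b.0 + (a.0 + b.0))) | —a→ t1
  t1 = a.b.0 + (c.b.0 + (a.0 + b.0)) | —a→ t2, —a→ t3, —b→ t2, —c→ t3
  t2 = 0 | ·
  t3 = b.0 | —b→ t2
Bisimilarity quotient blocks:
  B0 = {s0}
  B1 = {s1}
  B2 = {s2, t2}
  B3 = {s3}
  B4 = {s5}
  B5 = {s4, t3}
  B6 = {t0}
  B7 = {t1}
s0 ∈ B0, t0 ∈ B6 → different blocks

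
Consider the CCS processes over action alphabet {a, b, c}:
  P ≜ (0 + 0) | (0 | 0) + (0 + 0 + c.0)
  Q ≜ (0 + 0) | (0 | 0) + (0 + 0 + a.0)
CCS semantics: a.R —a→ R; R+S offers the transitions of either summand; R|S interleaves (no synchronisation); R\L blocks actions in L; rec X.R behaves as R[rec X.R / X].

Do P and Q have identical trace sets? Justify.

P's transition system — 2 states:
  p0 = (0 + 0) | (0 | 0) + (0 + 0 + c.0) has moves —c→ p1
  p1 = 0 has moves (no moves)
Q's transition system — 2 states:
  q0 = (0 + 0) | (0 | 0) + (0 + 0 + a.0) has moves —a→ q1
  q1 = 0 has moves (no moves)
Trace ⟨c⟩ through P, begin at {p0}:
  [1] c ⇒ {p1}
  P completes σ.
Trace ⟨c⟩ through Q, begin at {q0}:
  [1] c ⇒ ∅  — Q cannot continue

NO — witness ⟨c⟩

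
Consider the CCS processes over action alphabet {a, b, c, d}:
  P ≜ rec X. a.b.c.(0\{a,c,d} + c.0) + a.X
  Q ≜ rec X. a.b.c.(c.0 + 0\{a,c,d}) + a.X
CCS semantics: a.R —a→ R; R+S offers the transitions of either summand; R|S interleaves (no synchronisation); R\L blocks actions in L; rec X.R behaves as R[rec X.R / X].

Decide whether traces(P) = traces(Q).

LTS(P): 5 reachable states
  p0 = rec X. a.b.c.(0\{a,c,d} + c.0) + a.X has moves =a=> p0, =a=> p1
  p1 = b.c.(0\{a,c,d} + c.0) has moves =b=> p2
  p2 = c.(0\{a,c,d} + c.0) has moves =c=> p3
  p3 = 0\{a,c,d} + c.0 has moves =c=> p4
  p4 = 0 has moves deadlocked
LTS(Q): 5 reachable states
  q0 = rec X. a.b.c.(c.0 + 0\{a,c,d}) + a.X has moves =a=> q0, =a=> q1
  q1 = b.c.(c.0 + 0\{a,c,d}) has moves =b=> q2
  q2 = c.(c.0 + 0\{a,c,d}) has moves =c=> q3
  q3 = c.0 + 0\{a,c,d} has moves =c=> q4
  q4 = 0 has moves deadlocked
Bisimilarity quotient blocks:
  B0 = {p0, q0}
  B1 = {p1, q1}
  B2 = {p2, q2}
  B3 = {p3, q3}
  B4 = {p4, q4}
p0 ∈ B0, q0 ∈ B0 → same block
Bisimilar ⇒ trace-equivalent.

trace-equivalent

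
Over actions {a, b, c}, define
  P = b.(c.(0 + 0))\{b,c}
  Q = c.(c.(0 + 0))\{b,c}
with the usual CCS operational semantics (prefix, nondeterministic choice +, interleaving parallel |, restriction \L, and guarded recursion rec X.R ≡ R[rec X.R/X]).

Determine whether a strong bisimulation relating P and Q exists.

P's transition system — 2 states:
  u0 = b.(c.(0 + 0))\{b,c} ⊢ --b--▸ u1
  u1 = (c.(0 + 0))\{b,c} ⊢ stopped
Q's transition system — 2 states:
  v0 = c.(c.(0 + 0))\{b,c} ⊢ --c--▸ v1
  v1 = (c.(0 + 0))\{b,c} ⊢ stopped
Partition-refinement fixed point:
  B0 = {u0}
  B1 = {u1, v1}
  B2 = {v0}
u0 ∈ B0, v0 ∈ B2 → different blocks

NO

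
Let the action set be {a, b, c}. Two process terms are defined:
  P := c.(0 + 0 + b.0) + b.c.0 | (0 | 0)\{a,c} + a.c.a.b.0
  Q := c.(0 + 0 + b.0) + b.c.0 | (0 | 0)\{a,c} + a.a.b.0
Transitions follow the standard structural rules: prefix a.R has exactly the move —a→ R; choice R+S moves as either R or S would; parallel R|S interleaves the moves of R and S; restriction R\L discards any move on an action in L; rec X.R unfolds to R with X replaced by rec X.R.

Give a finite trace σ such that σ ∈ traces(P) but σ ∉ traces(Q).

P's transition system — 8 states:
  p0 = c.(0 + 0 + b.0) + b.c.0 | (0 | 0)\{a,c} + a.c.a.b.0 | ··a··> p1, ··b··> p2, ··c··> p3
  p1 = c.a.b.0 | ··c··> p4
  p2 = c.0 | (0 | 0)\{a,c} | ··c··> p5
  p3 = 0 + 0 + b.0 | ··b··> p6
  p4 = a.b.0 | ··a··> p7
  p5 = 0 | (0 | 0)\{a,c} | stopped
  p6 = 0 | stopped
  p7 = b.0 | ··b··> p6
Q's transition system — 7 states:
  q0 = c.(0 + 0 + b.0) + b.c.0 | (0 | 0)\{a,c} + a.a.b.0 | ··a··> q1, ··b··> q2, ··c··> q3
  q1 = a.b.0 | ··a··> q4
  q2 = c.0 | (0 | 0)\{a,c} | ··c··> q5
  q3 = 0 + 0 + b.0 | ··b··> q6
  q4 = b.0 | ··b··> q6
  q5 = 0 | (0 | 0)\{a,c} | stopped
  q6 = 0 | stopped
Executing ac from P (initial set {p0}):
  step 1 (a): {p1}
  step 2 (c): {p4}
  P completes σ.
Executing ac from Q (initial set {q0}):
  step 1 (a): {q1}
  step 2 (c): ∅ (Q stuck)

ac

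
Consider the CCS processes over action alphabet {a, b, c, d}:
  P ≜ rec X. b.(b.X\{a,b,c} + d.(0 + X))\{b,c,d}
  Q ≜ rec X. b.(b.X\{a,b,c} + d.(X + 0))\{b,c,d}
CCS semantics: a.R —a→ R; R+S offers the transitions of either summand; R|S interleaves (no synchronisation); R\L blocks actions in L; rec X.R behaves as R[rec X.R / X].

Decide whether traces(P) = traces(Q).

trace-equivalent

LTS(P): 2 reachable states
  p0 = rec X. b.(b.X\{a,b,c} + d.(0 + X))\{b,c,d} ⊢ --b--▸ p1
  p1 = (b.(rec X. b.(b.X\{a,b,c} + d.(0 + X))\{b,c,d})\{a,b,c} + d.(0 + (rec X. b.(b.X\{a,b,c} + d.(0 + X))\{b,c,d})))\{b,c,d} ⊢ deadlocked
LTS(Q): 2 reachable states
  q0 = rec X. b.(b.X\{a,b,c} + d.(X + 0))\{b,c,d} ⊢ --b--▸ q1
  q1 = (b.(rec X. b.(b.X\{a,b,c} + d.(X + 0))\{b,c,d})\{a,b,c} + d.((rec X. b.(b.X\{a,b,c} + d.(X + 0))\{b,c,d}) + 0))\{b,c,d} ⊢ deadlocked
Partition-refinement fixed point:
  B0 = {p0, q0}
  B1 = {p1, q1}
p0 ∈ B0, q0 ∈ B0 → same block
Bisimilar ⇒ trace-equivalent.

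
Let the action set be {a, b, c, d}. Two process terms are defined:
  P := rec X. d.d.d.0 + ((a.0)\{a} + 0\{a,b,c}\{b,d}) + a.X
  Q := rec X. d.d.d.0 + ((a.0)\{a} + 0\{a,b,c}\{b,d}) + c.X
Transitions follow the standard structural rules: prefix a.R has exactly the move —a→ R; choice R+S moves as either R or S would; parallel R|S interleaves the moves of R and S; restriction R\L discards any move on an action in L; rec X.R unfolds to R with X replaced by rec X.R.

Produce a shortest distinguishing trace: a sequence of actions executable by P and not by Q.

Reachable graph of P (4 states):
  u0 = rec X. d.d.d.0 + ((a.0)\{a} + 0\{a,b,c}\{b,d}) + a.X has moves —a→ u0, —d→ u1
  u1 = d.d.0 has moves —d→ u2
  u2 = d.0 has moves —d→ u3
  u3 = 0 has moves ∅
Reachable graph of Q (4 states):
  v0 = rec X. d.d.d.0 + ((a.0)\{a} + 0\{a,b,c}\{b,d}) + c.X has moves —c→ v0, —d→ v1
  v1 = d.d.0 has moves —d→ v2
  v2 = d.0 has moves —d→ v3
  v3 = 0 has moves ∅
Executing a from P (initial set {u0}):
  step 1 (a): {u0}
  ✓ P
Executing a from Q (initial set {v0}):
  step 1 (a): no successor for Q

a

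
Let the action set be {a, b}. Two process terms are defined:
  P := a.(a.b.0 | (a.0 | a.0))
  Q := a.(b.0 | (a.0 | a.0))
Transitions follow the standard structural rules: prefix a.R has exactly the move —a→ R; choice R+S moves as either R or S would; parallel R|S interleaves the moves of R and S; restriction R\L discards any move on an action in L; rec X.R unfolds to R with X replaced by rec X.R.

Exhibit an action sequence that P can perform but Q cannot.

aaaa

LTS(P): 13 reachable states
  u0 = a.(a.b.0 | (a.0 | a.0)) has moves —a→ u1
  u1 = a.b.0 | (a.0 | a.0) has moves —a→ u2, —a→ u3, —a→ u4
  u2 = a.b.0 | (0 | a.0) has moves —a→ u5, —a→ u6
  u3 = a.b.0 | (a.0 | 0) has moves —a→ u5, —a→ u7
  u4 = b.0 | (a.0 | a.0) has moves —a→ u6, —a→ u7, —b→ u8
  u5 = a.b.0 | (0 | 0) has moves —a→ u9
  u6 = b.0 | (0 | a.0) has moves —a→ u9, —b→ u10
  u7 = b.0 | (a.0 | 0) has moves —a→ u9, —b→ u11
  u8 = 0 | (a.0 | a.0) has moves —a→ u10, —a→ u11
  u9 = b.0 | (0 | 0) has moves —b→ u12
  u10 = 0 | (0 | a.0) has moves —a→ u12
  u11 = 0 | (a.0 | 0) has moves —a→ u12
  u12 = 0 | (0 | 0) has moves ·
LTS(Q): 9 reachable states
  v0 = a.(b.0 | (a.0 | a.0)) has moves —a→ v1
  v1 = b.0 | (a.0 | a.0) has moves —a→ v2, —a→ v3, —b→ v4
  v2 = b.0 | (0 | a.0) has moves —a→ v5, —b→ v6
  v3 = b.0 | (a.0 | 0) has moves —a→ v5, —b→ v7
  v4 = 0 | (a.0 | a.0) has moves —a→ v6, —a→ v7
  v5 = b.0 | (0 | 0) has moves —b→ v8
  v6 = 0 | (0 | a.0) has moves —a→ v8
  v7 = 0 | (a.0 | 0) has moves —a→ v8
  v8 = 0 | (0 | 0) has moves ·
Trace ⟨aaaa⟩ through P, begin at {u0}:
  after a @ step 1: {u1}
  after a @ step 2: {u2, u3, u4}
  after a @ step 3: {u5, u6, u7}
  after a @ step 4: {u9}
  — P admits the full trace.
Trace ⟨aaaa⟩ through Q, begin at {v0}:
  after a @ step 1: {v1}
  after a @ step 2: {v2, v3}
  after a @ step 3: {v5}
  after a @ step 4: no successor for Q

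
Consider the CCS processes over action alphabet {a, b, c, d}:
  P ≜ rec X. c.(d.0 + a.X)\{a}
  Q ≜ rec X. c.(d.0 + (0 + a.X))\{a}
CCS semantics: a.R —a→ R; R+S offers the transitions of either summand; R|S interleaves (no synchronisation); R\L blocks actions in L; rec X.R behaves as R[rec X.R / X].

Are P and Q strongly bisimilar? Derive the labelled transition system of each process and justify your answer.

Reachable graph of P (3 states):
  u0 = rec X. c.(d.0 + a.X)\{a} has moves -c-> u1
  u1 = (d.0 + a.(rec X. c.(d.0 + a.X)\{a}))\{a} has moves -d-> u2
  u2 = 0\{a} has moves stopped
Reachable graph of Q (3 states):
  v0 = rec X. c.(d.0 + (0 + a.X))\{a} has moves -c-> v1
  v1 = (d.0 + (0 + a.(rec X. c.(d.0 + (0 + a.X))\{a})))\{a} has moves -d-> v2
  v2 = 0\{a} has moves stopped
Coarsest stable partition (strong bisimilarity classes):
  B0 = {u0, v0}
  B1 = {u1, v1}
  B2 = {u2, v2}
u0 ∈ B0, v0 ∈ B0 → same block

YES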